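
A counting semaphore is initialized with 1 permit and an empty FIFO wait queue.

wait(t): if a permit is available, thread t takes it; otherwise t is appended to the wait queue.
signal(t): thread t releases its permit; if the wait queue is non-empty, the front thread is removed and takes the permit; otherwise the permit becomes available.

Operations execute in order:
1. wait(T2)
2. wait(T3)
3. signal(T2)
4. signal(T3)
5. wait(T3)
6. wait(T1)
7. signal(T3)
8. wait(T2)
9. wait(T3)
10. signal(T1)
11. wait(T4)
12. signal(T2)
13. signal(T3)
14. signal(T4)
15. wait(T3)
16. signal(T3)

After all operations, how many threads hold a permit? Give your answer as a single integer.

Answer: 0

Derivation:
Step 1: wait(T2) -> count=0 queue=[] holders={T2}
Step 2: wait(T3) -> count=0 queue=[T3] holders={T2}
Step 3: signal(T2) -> count=0 queue=[] holders={T3}
Step 4: signal(T3) -> count=1 queue=[] holders={none}
Step 5: wait(T3) -> count=0 queue=[] holders={T3}
Step 6: wait(T1) -> count=0 queue=[T1] holders={T3}
Step 7: signal(T3) -> count=0 queue=[] holders={T1}
Step 8: wait(T2) -> count=0 queue=[T2] holders={T1}
Step 9: wait(T3) -> count=0 queue=[T2,T3] holders={T1}
Step 10: signal(T1) -> count=0 queue=[T3] holders={T2}
Step 11: wait(T4) -> count=0 queue=[T3,T4] holders={T2}
Step 12: signal(T2) -> count=0 queue=[T4] holders={T3}
Step 13: signal(T3) -> count=0 queue=[] holders={T4}
Step 14: signal(T4) -> count=1 queue=[] holders={none}
Step 15: wait(T3) -> count=0 queue=[] holders={T3}
Step 16: signal(T3) -> count=1 queue=[] holders={none}
Final holders: {none} -> 0 thread(s)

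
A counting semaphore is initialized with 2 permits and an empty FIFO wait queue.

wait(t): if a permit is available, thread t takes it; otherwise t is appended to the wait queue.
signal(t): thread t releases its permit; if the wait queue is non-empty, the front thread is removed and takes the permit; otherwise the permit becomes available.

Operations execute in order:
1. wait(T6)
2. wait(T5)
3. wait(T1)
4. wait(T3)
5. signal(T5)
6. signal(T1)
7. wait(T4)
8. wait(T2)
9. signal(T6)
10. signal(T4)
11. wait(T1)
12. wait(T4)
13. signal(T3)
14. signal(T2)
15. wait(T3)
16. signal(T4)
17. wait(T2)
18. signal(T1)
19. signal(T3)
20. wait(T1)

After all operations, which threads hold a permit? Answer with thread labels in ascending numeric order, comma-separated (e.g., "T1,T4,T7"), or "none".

Answer: T1,T2

Derivation:
Step 1: wait(T6) -> count=1 queue=[] holders={T6}
Step 2: wait(T5) -> count=0 queue=[] holders={T5,T6}
Step 3: wait(T1) -> count=0 queue=[T1] holders={T5,T6}
Step 4: wait(T3) -> count=0 queue=[T1,T3] holders={T5,T6}
Step 5: signal(T5) -> count=0 queue=[T3] holders={T1,T6}
Step 6: signal(T1) -> count=0 queue=[] holders={T3,T6}
Step 7: wait(T4) -> count=0 queue=[T4] holders={T3,T6}
Step 8: wait(T2) -> count=0 queue=[T4,T2] holders={T3,T6}
Step 9: signal(T6) -> count=0 queue=[T2] holders={T3,T4}
Step 10: signal(T4) -> count=0 queue=[] holders={T2,T3}
Step 11: wait(T1) -> count=0 queue=[T1] holders={T2,T3}
Step 12: wait(T4) -> count=0 queue=[T1,T4] holders={T2,T3}
Step 13: signal(T3) -> count=0 queue=[T4] holders={T1,T2}
Step 14: signal(T2) -> count=0 queue=[] holders={T1,T4}
Step 15: wait(T3) -> count=0 queue=[T3] holders={T1,T4}
Step 16: signal(T4) -> count=0 queue=[] holders={T1,T3}
Step 17: wait(T2) -> count=0 queue=[T2] holders={T1,T3}
Step 18: signal(T1) -> count=0 queue=[] holders={T2,T3}
Step 19: signal(T3) -> count=1 queue=[] holders={T2}
Step 20: wait(T1) -> count=0 queue=[] holders={T1,T2}
Final holders: T1,T2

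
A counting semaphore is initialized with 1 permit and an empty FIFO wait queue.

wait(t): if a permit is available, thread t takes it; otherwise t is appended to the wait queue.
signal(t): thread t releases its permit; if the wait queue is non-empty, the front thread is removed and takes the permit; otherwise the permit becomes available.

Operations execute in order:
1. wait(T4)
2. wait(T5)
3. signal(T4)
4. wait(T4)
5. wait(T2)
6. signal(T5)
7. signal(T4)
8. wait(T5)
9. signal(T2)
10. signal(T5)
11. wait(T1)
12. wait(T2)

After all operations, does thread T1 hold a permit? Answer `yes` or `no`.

Step 1: wait(T4) -> count=0 queue=[] holders={T4}
Step 2: wait(T5) -> count=0 queue=[T5] holders={T4}
Step 3: signal(T4) -> count=0 queue=[] holders={T5}
Step 4: wait(T4) -> count=0 queue=[T4] holders={T5}
Step 5: wait(T2) -> count=0 queue=[T4,T2] holders={T5}
Step 6: signal(T5) -> count=0 queue=[T2] holders={T4}
Step 7: signal(T4) -> count=0 queue=[] holders={T2}
Step 8: wait(T5) -> count=0 queue=[T5] holders={T2}
Step 9: signal(T2) -> count=0 queue=[] holders={T5}
Step 10: signal(T5) -> count=1 queue=[] holders={none}
Step 11: wait(T1) -> count=0 queue=[] holders={T1}
Step 12: wait(T2) -> count=0 queue=[T2] holders={T1}
Final holders: {T1} -> T1 in holders

Answer: yes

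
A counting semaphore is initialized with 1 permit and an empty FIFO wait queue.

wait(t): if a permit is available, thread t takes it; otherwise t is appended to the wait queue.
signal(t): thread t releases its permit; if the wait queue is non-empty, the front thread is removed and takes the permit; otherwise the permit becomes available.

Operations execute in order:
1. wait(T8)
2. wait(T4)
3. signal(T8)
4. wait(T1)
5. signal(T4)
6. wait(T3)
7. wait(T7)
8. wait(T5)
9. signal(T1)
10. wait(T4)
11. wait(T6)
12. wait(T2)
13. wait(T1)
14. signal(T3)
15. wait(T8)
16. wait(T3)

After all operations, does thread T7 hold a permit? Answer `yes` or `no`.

Step 1: wait(T8) -> count=0 queue=[] holders={T8}
Step 2: wait(T4) -> count=0 queue=[T4] holders={T8}
Step 3: signal(T8) -> count=0 queue=[] holders={T4}
Step 4: wait(T1) -> count=0 queue=[T1] holders={T4}
Step 5: signal(T4) -> count=0 queue=[] holders={T1}
Step 6: wait(T3) -> count=0 queue=[T3] holders={T1}
Step 7: wait(T7) -> count=0 queue=[T3,T7] holders={T1}
Step 8: wait(T5) -> count=0 queue=[T3,T7,T5] holders={T1}
Step 9: signal(T1) -> count=0 queue=[T7,T5] holders={T3}
Step 10: wait(T4) -> count=0 queue=[T7,T5,T4] holders={T3}
Step 11: wait(T6) -> count=0 queue=[T7,T5,T4,T6] holders={T3}
Step 12: wait(T2) -> count=0 queue=[T7,T5,T4,T6,T2] holders={T3}
Step 13: wait(T1) -> count=0 queue=[T7,T5,T4,T6,T2,T1] holders={T3}
Step 14: signal(T3) -> count=0 queue=[T5,T4,T6,T2,T1] holders={T7}
Step 15: wait(T8) -> count=0 queue=[T5,T4,T6,T2,T1,T8] holders={T7}
Step 16: wait(T3) -> count=0 queue=[T5,T4,T6,T2,T1,T8,T3] holders={T7}
Final holders: {T7} -> T7 in holders

Answer: yes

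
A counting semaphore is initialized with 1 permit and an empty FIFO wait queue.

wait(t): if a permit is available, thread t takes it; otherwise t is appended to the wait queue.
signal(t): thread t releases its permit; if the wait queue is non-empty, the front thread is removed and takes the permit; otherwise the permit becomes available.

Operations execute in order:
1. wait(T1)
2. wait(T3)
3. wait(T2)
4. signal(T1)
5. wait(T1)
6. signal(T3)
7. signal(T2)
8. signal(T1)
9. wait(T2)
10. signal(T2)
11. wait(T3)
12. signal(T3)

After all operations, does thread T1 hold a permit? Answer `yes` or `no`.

Step 1: wait(T1) -> count=0 queue=[] holders={T1}
Step 2: wait(T3) -> count=0 queue=[T3] holders={T1}
Step 3: wait(T2) -> count=0 queue=[T3,T2] holders={T1}
Step 4: signal(T1) -> count=0 queue=[T2] holders={T3}
Step 5: wait(T1) -> count=0 queue=[T2,T1] holders={T3}
Step 6: signal(T3) -> count=0 queue=[T1] holders={T2}
Step 7: signal(T2) -> count=0 queue=[] holders={T1}
Step 8: signal(T1) -> count=1 queue=[] holders={none}
Step 9: wait(T2) -> count=0 queue=[] holders={T2}
Step 10: signal(T2) -> count=1 queue=[] holders={none}
Step 11: wait(T3) -> count=0 queue=[] holders={T3}
Step 12: signal(T3) -> count=1 queue=[] holders={none}
Final holders: {none} -> T1 not in holders

Answer: no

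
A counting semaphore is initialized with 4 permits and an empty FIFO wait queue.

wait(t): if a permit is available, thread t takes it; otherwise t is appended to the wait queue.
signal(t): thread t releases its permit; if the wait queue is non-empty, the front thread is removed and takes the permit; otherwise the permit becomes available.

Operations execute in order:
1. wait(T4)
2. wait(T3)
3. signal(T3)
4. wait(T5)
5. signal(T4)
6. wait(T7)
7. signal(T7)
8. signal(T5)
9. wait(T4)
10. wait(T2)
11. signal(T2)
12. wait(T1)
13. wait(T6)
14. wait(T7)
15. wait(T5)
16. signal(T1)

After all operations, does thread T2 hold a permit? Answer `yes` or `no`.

Answer: no

Derivation:
Step 1: wait(T4) -> count=3 queue=[] holders={T4}
Step 2: wait(T3) -> count=2 queue=[] holders={T3,T4}
Step 3: signal(T3) -> count=3 queue=[] holders={T4}
Step 4: wait(T5) -> count=2 queue=[] holders={T4,T5}
Step 5: signal(T4) -> count=3 queue=[] holders={T5}
Step 6: wait(T7) -> count=2 queue=[] holders={T5,T7}
Step 7: signal(T7) -> count=3 queue=[] holders={T5}
Step 8: signal(T5) -> count=4 queue=[] holders={none}
Step 9: wait(T4) -> count=3 queue=[] holders={T4}
Step 10: wait(T2) -> count=2 queue=[] holders={T2,T4}
Step 11: signal(T2) -> count=3 queue=[] holders={T4}
Step 12: wait(T1) -> count=2 queue=[] holders={T1,T4}
Step 13: wait(T6) -> count=1 queue=[] holders={T1,T4,T6}
Step 14: wait(T7) -> count=0 queue=[] holders={T1,T4,T6,T7}
Step 15: wait(T5) -> count=0 queue=[T5] holders={T1,T4,T6,T7}
Step 16: signal(T1) -> count=0 queue=[] holders={T4,T5,T6,T7}
Final holders: {T4,T5,T6,T7} -> T2 not in holders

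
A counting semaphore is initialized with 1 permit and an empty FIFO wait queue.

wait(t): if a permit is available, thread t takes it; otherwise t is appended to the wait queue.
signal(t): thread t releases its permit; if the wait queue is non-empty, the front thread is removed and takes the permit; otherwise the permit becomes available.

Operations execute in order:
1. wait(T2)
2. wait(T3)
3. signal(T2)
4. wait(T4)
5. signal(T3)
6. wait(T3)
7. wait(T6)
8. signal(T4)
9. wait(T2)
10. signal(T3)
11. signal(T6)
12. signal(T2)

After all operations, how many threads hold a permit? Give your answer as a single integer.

Step 1: wait(T2) -> count=0 queue=[] holders={T2}
Step 2: wait(T3) -> count=0 queue=[T3] holders={T2}
Step 3: signal(T2) -> count=0 queue=[] holders={T3}
Step 4: wait(T4) -> count=0 queue=[T4] holders={T3}
Step 5: signal(T3) -> count=0 queue=[] holders={T4}
Step 6: wait(T3) -> count=0 queue=[T3] holders={T4}
Step 7: wait(T6) -> count=0 queue=[T3,T6] holders={T4}
Step 8: signal(T4) -> count=0 queue=[T6] holders={T3}
Step 9: wait(T2) -> count=0 queue=[T6,T2] holders={T3}
Step 10: signal(T3) -> count=0 queue=[T2] holders={T6}
Step 11: signal(T6) -> count=0 queue=[] holders={T2}
Step 12: signal(T2) -> count=1 queue=[] holders={none}
Final holders: {none} -> 0 thread(s)

Answer: 0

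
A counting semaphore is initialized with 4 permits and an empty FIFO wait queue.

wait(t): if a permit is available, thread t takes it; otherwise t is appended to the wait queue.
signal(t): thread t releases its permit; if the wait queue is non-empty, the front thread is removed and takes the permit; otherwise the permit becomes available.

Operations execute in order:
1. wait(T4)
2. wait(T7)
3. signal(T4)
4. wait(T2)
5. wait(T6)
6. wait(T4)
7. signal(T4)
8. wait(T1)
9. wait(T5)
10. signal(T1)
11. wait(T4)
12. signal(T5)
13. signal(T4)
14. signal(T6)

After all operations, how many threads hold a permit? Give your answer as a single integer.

Step 1: wait(T4) -> count=3 queue=[] holders={T4}
Step 2: wait(T7) -> count=2 queue=[] holders={T4,T7}
Step 3: signal(T4) -> count=3 queue=[] holders={T7}
Step 4: wait(T2) -> count=2 queue=[] holders={T2,T7}
Step 5: wait(T6) -> count=1 queue=[] holders={T2,T6,T7}
Step 6: wait(T4) -> count=0 queue=[] holders={T2,T4,T6,T7}
Step 7: signal(T4) -> count=1 queue=[] holders={T2,T6,T7}
Step 8: wait(T1) -> count=0 queue=[] holders={T1,T2,T6,T7}
Step 9: wait(T5) -> count=0 queue=[T5] holders={T1,T2,T6,T7}
Step 10: signal(T1) -> count=0 queue=[] holders={T2,T5,T6,T7}
Step 11: wait(T4) -> count=0 queue=[T4] holders={T2,T5,T6,T7}
Step 12: signal(T5) -> count=0 queue=[] holders={T2,T4,T6,T7}
Step 13: signal(T4) -> count=1 queue=[] holders={T2,T6,T7}
Step 14: signal(T6) -> count=2 queue=[] holders={T2,T7}
Final holders: {T2,T7} -> 2 thread(s)

Answer: 2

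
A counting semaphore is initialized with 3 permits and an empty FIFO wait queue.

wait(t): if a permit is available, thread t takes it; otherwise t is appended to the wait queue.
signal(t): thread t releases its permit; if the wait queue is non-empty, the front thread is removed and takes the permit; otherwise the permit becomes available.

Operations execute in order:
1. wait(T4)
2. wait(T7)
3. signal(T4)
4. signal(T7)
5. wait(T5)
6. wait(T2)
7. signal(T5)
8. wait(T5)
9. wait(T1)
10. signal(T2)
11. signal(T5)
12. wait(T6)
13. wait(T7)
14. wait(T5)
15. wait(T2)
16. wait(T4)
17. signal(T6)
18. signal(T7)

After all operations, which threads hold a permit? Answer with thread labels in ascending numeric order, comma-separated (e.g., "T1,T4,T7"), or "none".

Answer: T1,T2,T5

Derivation:
Step 1: wait(T4) -> count=2 queue=[] holders={T4}
Step 2: wait(T7) -> count=1 queue=[] holders={T4,T7}
Step 3: signal(T4) -> count=2 queue=[] holders={T7}
Step 4: signal(T7) -> count=3 queue=[] holders={none}
Step 5: wait(T5) -> count=2 queue=[] holders={T5}
Step 6: wait(T2) -> count=1 queue=[] holders={T2,T5}
Step 7: signal(T5) -> count=2 queue=[] holders={T2}
Step 8: wait(T5) -> count=1 queue=[] holders={T2,T5}
Step 9: wait(T1) -> count=0 queue=[] holders={T1,T2,T5}
Step 10: signal(T2) -> count=1 queue=[] holders={T1,T5}
Step 11: signal(T5) -> count=2 queue=[] holders={T1}
Step 12: wait(T6) -> count=1 queue=[] holders={T1,T6}
Step 13: wait(T7) -> count=0 queue=[] holders={T1,T6,T7}
Step 14: wait(T5) -> count=0 queue=[T5] holders={T1,T6,T7}
Step 15: wait(T2) -> count=0 queue=[T5,T2] holders={T1,T6,T7}
Step 16: wait(T4) -> count=0 queue=[T5,T2,T4] holders={T1,T6,T7}
Step 17: signal(T6) -> count=0 queue=[T2,T4] holders={T1,T5,T7}
Step 18: signal(T7) -> count=0 queue=[T4] holders={T1,T2,T5}
Final holders: T1,T2,T5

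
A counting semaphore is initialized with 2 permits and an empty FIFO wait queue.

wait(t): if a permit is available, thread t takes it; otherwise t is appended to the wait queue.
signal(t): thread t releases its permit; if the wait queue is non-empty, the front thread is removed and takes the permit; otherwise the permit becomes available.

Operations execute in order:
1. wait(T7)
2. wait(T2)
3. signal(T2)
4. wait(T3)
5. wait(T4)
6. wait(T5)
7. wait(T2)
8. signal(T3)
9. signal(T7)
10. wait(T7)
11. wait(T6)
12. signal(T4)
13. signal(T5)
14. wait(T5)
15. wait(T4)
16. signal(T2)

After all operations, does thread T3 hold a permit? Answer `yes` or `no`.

Answer: no

Derivation:
Step 1: wait(T7) -> count=1 queue=[] holders={T7}
Step 2: wait(T2) -> count=0 queue=[] holders={T2,T7}
Step 3: signal(T2) -> count=1 queue=[] holders={T7}
Step 4: wait(T3) -> count=0 queue=[] holders={T3,T7}
Step 5: wait(T4) -> count=0 queue=[T4] holders={T3,T7}
Step 6: wait(T5) -> count=0 queue=[T4,T5] holders={T3,T7}
Step 7: wait(T2) -> count=0 queue=[T4,T5,T2] holders={T3,T7}
Step 8: signal(T3) -> count=0 queue=[T5,T2] holders={T4,T7}
Step 9: signal(T7) -> count=0 queue=[T2] holders={T4,T5}
Step 10: wait(T7) -> count=0 queue=[T2,T7] holders={T4,T5}
Step 11: wait(T6) -> count=0 queue=[T2,T7,T6] holders={T4,T5}
Step 12: signal(T4) -> count=0 queue=[T7,T6] holders={T2,T5}
Step 13: signal(T5) -> count=0 queue=[T6] holders={T2,T7}
Step 14: wait(T5) -> count=0 queue=[T6,T5] holders={T2,T7}
Step 15: wait(T4) -> count=0 queue=[T6,T5,T4] holders={T2,T7}
Step 16: signal(T2) -> count=0 queue=[T5,T4] holders={T6,T7}
Final holders: {T6,T7} -> T3 not in holders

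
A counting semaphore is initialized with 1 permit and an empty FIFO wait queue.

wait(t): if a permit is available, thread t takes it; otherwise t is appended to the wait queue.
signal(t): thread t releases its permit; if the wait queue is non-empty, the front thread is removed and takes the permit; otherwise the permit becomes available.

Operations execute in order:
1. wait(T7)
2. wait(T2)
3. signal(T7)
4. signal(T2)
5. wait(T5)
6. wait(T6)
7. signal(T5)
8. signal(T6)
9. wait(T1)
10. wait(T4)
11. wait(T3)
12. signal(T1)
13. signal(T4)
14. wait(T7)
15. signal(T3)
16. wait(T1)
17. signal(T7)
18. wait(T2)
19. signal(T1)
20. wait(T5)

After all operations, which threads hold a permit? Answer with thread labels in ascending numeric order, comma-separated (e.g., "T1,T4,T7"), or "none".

Step 1: wait(T7) -> count=0 queue=[] holders={T7}
Step 2: wait(T2) -> count=0 queue=[T2] holders={T7}
Step 3: signal(T7) -> count=0 queue=[] holders={T2}
Step 4: signal(T2) -> count=1 queue=[] holders={none}
Step 5: wait(T5) -> count=0 queue=[] holders={T5}
Step 6: wait(T6) -> count=0 queue=[T6] holders={T5}
Step 7: signal(T5) -> count=0 queue=[] holders={T6}
Step 8: signal(T6) -> count=1 queue=[] holders={none}
Step 9: wait(T1) -> count=0 queue=[] holders={T1}
Step 10: wait(T4) -> count=0 queue=[T4] holders={T1}
Step 11: wait(T3) -> count=0 queue=[T4,T3] holders={T1}
Step 12: signal(T1) -> count=0 queue=[T3] holders={T4}
Step 13: signal(T4) -> count=0 queue=[] holders={T3}
Step 14: wait(T7) -> count=0 queue=[T7] holders={T3}
Step 15: signal(T3) -> count=0 queue=[] holders={T7}
Step 16: wait(T1) -> count=0 queue=[T1] holders={T7}
Step 17: signal(T7) -> count=0 queue=[] holders={T1}
Step 18: wait(T2) -> count=0 queue=[T2] holders={T1}
Step 19: signal(T1) -> count=0 queue=[] holders={T2}
Step 20: wait(T5) -> count=0 queue=[T5] holders={T2}
Final holders: T2

Answer: T2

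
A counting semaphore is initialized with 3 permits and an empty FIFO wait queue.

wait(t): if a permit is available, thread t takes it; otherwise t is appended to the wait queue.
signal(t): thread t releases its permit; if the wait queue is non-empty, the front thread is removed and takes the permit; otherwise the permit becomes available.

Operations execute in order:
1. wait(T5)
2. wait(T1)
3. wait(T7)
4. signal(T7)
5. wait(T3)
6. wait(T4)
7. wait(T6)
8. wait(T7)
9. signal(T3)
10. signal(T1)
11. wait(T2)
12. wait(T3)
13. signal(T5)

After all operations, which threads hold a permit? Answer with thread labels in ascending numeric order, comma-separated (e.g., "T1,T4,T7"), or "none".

Answer: T4,T6,T7

Derivation:
Step 1: wait(T5) -> count=2 queue=[] holders={T5}
Step 2: wait(T1) -> count=1 queue=[] holders={T1,T5}
Step 3: wait(T7) -> count=0 queue=[] holders={T1,T5,T7}
Step 4: signal(T7) -> count=1 queue=[] holders={T1,T5}
Step 5: wait(T3) -> count=0 queue=[] holders={T1,T3,T5}
Step 6: wait(T4) -> count=0 queue=[T4] holders={T1,T3,T5}
Step 7: wait(T6) -> count=0 queue=[T4,T6] holders={T1,T3,T5}
Step 8: wait(T7) -> count=0 queue=[T4,T6,T7] holders={T1,T3,T5}
Step 9: signal(T3) -> count=0 queue=[T6,T7] holders={T1,T4,T5}
Step 10: signal(T1) -> count=0 queue=[T7] holders={T4,T5,T6}
Step 11: wait(T2) -> count=0 queue=[T7,T2] holders={T4,T5,T6}
Step 12: wait(T3) -> count=0 queue=[T7,T2,T3] holders={T4,T5,T6}
Step 13: signal(T5) -> count=0 queue=[T2,T3] holders={T4,T6,T7}
Final holders: T4,T6,T7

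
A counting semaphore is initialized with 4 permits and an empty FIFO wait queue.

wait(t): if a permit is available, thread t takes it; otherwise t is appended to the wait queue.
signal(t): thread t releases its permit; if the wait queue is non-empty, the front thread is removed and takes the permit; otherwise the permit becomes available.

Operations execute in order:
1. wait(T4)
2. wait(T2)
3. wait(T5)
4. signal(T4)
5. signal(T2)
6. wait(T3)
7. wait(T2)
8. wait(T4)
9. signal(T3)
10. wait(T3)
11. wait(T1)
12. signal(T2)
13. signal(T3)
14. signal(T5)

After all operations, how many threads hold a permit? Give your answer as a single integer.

Answer: 2

Derivation:
Step 1: wait(T4) -> count=3 queue=[] holders={T4}
Step 2: wait(T2) -> count=2 queue=[] holders={T2,T4}
Step 3: wait(T5) -> count=1 queue=[] holders={T2,T4,T5}
Step 4: signal(T4) -> count=2 queue=[] holders={T2,T5}
Step 5: signal(T2) -> count=3 queue=[] holders={T5}
Step 6: wait(T3) -> count=2 queue=[] holders={T3,T5}
Step 7: wait(T2) -> count=1 queue=[] holders={T2,T3,T5}
Step 8: wait(T4) -> count=0 queue=[] holders={T2,T3,T4,T5}
Step 9: signal(T3) -> count=1 queue=[] holders={T2,T4,T5}
Step 10: wait(T3) -> count=0 queue=[] holders={T2,T3,T4,T5}
Step 11: wait(T1) -> count=0 queue=[T1] holders={T2,T3,T4,T5}
Step 12: signal(T2) -> count=0 queue=[] holders={T1,T3,T4,T5}
Step 13: signal(T3) -> count=1 queue=[] holders={T1,T4,T5}
Step 14: signal(T5) -> count=2 queue=[] holders={T1,T4}
Final holders: {T1,T4} -> 2 thread(s)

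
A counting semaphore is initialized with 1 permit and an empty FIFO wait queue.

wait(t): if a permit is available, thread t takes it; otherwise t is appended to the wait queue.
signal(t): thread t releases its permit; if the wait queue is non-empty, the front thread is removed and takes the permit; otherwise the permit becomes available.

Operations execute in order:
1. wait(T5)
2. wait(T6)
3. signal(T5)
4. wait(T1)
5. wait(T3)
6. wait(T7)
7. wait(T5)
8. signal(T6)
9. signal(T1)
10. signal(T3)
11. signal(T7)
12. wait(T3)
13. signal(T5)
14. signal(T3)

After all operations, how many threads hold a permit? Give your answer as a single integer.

Step 1: wait(T5) -> count=0 queue=[] holders={T5}
Step 2: wait(T6) -> count=0 queue=[T6] holders={T5}
Step 3: signal(T5) -> count=0 queue=[] holders={T6}
Step 4: wait(T1) -> count=0 queue=[T1] holders={T6}
Step 5: wait(T3) -> count=0 queue=[T1,T3] holders={T6}
Step 6: wait(T7) -> count=0 queue=[T1,T3,T7] holders={T6}
Step 7: wait(T5) -> count=0 queue=[T1,T3,T7,T5] holders={T6}
Step 8: signal(T6) -> count=0 queue=[T3,T7,T5] holders={T1}
Step 9: signal(T1) -> count=0 queue=[T7,T5] holders={T3}
Step 10: signal(T3) -> count=0 queue=[T5] holders={T7}
Step 11: signal(T7) -> count=0 queue=[] holders={T5}
Step 12: wait(T3) -> count=0 queue=[T3] holders={T5}
Step 13: signal(T5) -> count=0 queue=[] holders={T3}
Step 14: signal(T3) -> count=1 queue=[] holders={none}
Final holders: {none} -> 0 thread(s)

Answer: 0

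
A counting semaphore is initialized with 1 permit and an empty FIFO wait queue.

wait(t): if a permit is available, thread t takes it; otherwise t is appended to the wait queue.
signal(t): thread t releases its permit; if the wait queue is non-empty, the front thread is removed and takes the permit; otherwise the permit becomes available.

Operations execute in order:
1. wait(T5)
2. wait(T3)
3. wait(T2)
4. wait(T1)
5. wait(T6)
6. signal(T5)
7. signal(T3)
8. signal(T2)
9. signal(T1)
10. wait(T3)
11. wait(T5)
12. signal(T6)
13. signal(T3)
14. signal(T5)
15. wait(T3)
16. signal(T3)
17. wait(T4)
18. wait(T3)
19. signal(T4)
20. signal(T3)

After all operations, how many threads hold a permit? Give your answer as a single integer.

Step 1: wait(T5) -> count=0 queue=[] holders={T5}
Step 2: wait(T3) -> count=0 queue=[T3] holders={T5}
Step 3: wait(T2) -> count=0 queue=[T3,T2] holders={T5}
Step 4: wait(T1) -> count=0 queue=[T3,T2,T1] holders={T5}
Step 5: wait(T6) -> count=0 queue=[T3,T2,T1,T6] holders={T5}
Step 6: signal(T5) -> count=0 queue=[T2,T1,T6] holders={T3}
Step 7: signal(T3) -> count=0 queue=[T1,T6] holders={T2}
Step 8: signal(T2) -> count=0 queue=[T6] holders={T1}
Step 9: signal(T1) -> count=0 queue=[] holders={T6}
Step 10: wait(T3) -> count=0 queue=[T3] holders={T6}
Step 11: wait(T5) -> count=0 queue=[T3,T5] holders={T6}
Step 12: signal(T6) -> count=0 queue=[T5] holders={T3}
Step 13: signal(T3) -> count=0 queue=[] holders={T5}
Step 14: signal(T5) -> count=1 queue=[] holders={none}
Step 15: wait(T3) -> count=0 queue=[] holders={T3}
Step 16: signal(T3) -> count=1 queue=[] holders={none}
Step 17: wait(T4) -> count=0 queue=[] holders={T4}
Step 18: wait(T3) -> count=0 queue=[T3] holders={T4}
Step 19: signal(T4) -> count=0 queue=[] holders={T3}
Step 20: signal(T3) -> count=1 queue=[] holders={none}
Final holders: {none} -> 0 thread(s)

Answer: 0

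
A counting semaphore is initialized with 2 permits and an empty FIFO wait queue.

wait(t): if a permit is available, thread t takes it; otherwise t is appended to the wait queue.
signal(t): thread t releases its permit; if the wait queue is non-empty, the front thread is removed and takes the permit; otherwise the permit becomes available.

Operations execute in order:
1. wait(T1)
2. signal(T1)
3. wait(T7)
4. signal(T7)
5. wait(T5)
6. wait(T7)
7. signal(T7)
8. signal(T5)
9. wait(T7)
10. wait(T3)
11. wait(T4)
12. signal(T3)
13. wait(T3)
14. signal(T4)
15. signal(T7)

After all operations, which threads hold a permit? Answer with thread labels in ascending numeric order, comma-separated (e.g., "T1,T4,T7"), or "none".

Answer: T3

Derivation:
Step 1: wait(T1) -> count=1 queue=[] holders={T1}
Step 2: signal(T1) -> count=2 queue=[] holders={none}
Step 3: wait(T7) -> count=1 queue=[] holders={T7}
Step 4: signal(T7) -> count=2 queue=[] holders={none}
Step 5: wait(T5) -> count=1 queue=[] holders={T5}
Step 6: wait(T7) -> count=0 queue=[] holders={T5,T7}
Step 7: signal(T7) -> count=1 queue=[] holders={T5}
Step 8: signal(T5) -> count=2 queue=[] holders={none}
Step 9: wait(T7) -> count=1 queue=[] holders={T7}
Step 10: wait(T3) -> count=0 queue=[] holders={T3,T7}
Step 11: wait(T4) -> count=0 queue=[T4] holders={T3,T7}
Step 12: signal(T3) -> count=0 queue=[] holders={T4,T7}
Step 13: wait(T3) -> count=0 queue=[T3] holders={T4,T7}
Step 14: signal(T4) -> count=0 queue=[] holders={T3,T7}
Step 15: signal(T7) -> count=1 queue=[] holders={T3}
Final holders: T3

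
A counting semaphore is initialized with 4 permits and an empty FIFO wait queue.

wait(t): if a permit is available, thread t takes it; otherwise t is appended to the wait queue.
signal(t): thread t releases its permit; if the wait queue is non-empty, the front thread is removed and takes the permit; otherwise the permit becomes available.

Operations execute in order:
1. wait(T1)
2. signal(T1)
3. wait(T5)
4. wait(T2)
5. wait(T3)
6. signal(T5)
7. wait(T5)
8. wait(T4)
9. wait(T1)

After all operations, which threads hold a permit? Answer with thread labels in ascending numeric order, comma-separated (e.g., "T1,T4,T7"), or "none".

Step 1: wait(T1) -> count=3 queue=[] holders={T1}
Step 2: signal(T1) -> count=4 queue=[] holders={none}
Step 3: wait(T5) -> count=3 queue=[] holders={T5}
Step 4: wait(T2) -> count=2 queue=[] holders={T2,T5}
Step 5: wait(T3) -> count=1 queue=[] holders={T2,T3,T5}
Step 6: signal(T5) -> count=2 queue=[] holders={T2,T3}
Step 7: wait(T5) -> count=1 queue=[] holders={T2,T3,T5}
Step 8: wait(T4) -> count=0 queue=[] holders={T2,T3,T4,T5}
Step 9: wait(T1) -> count=0 queue=[T1] holders={T2,T3,T4,T5}
Final holders: T2,T3,T4,T5

Answer: T2,T3,T4,T5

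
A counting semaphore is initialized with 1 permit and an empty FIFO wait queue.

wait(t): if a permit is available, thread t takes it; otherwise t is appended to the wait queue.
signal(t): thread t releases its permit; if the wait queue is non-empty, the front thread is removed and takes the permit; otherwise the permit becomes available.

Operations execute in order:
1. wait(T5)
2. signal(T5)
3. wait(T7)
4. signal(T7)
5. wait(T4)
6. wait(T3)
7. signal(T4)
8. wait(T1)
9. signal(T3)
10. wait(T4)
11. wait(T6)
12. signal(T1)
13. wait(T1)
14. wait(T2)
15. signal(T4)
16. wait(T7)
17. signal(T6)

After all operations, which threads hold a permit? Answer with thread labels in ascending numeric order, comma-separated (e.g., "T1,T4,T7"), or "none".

Answer: T1

Derivation:
Step 1: wait(T5) -> count=0 queue=[] holders={T5}
Step 2: signal(T5) -> count=1 queue=[] holders={none}
Step 3: wait(T7) -> count=0 queue=[] holders={T7}
Step 4: signal(T7) -> count=1 queue=[] holders={none}
Step 5: wait(T4) -> count=0 queue=[] holders={T4}
Step 6: wait(T3) -> count=0 queue=[T3] holders={T4}
Step 7: signal(T4) -> count=0 queue=[] holders={T3}
Step 8: wait(T1) -> count=0 queue=[T1] holders={T3}
Step 9: signal(T3) -> count=0 queue=[] holders={T1}
Step 10: wait(T4) -> count=0 queue=[T4] holders={T1}
Step 11: wait(T6) -> count=0 queue=[T4,T6] holders={T1}
Step 12: signal(T1) -> count=0 queue=[T6] holders={T4}
Step 13: wait(T1) -> count=0 queue=[T6,T1] holders={T4}
Step 14: wait(T2) -> count=0 queue=[T6,T1,T2] holders={T4}
Step 15: signal(T4) -> count=0 queue=[T1,T2] holders={T6}
Step 16: wait(T7) -> count=0 queue=[T1,T2,T7] holders={T6}
Step 17: signal(T6) -> count=0 queue=[T2,T7] holders={T1}
Final holders: T1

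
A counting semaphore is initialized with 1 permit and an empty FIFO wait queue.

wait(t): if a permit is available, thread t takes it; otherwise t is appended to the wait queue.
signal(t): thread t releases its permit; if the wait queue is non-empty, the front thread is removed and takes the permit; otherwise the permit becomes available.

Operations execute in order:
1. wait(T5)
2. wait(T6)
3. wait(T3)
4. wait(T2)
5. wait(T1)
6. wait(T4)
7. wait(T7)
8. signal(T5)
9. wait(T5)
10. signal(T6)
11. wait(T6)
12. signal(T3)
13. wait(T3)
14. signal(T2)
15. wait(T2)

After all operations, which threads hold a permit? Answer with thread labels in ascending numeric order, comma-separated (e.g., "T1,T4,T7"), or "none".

Step 1: wait(T5) -> count=0 queue=[] holders={T5}
Step 2: wait(T6) -> count=0 queue=[T6] holders={T5}
Step 3: wait(T3) -> count=0 queue=[T6,T3] holders={T5}
Step 4: wait(T2) -> count=0 queue=[T6,T3,T2] holders={T5}
Step 5: wait(T1) -> count=0 queue=[T6,T3,T2,T1] holders={T5}
Step 6: wait(T4) -> count=0 queue=[T6,T3,T2,T1,T4] holders={T5}
Step 7: wait(T7) -> count=0 queue=[T6,T3,T2,T1,T4,T7] holders={T5}
Step 8: signal(T5) -> count=0 queue=[T3,T2,T1,T4,T7] holders={T6}
Step 9: wait(T5) -> count=0 queue=[T3,T2,T1,T4,T7,T5] holders={T6}
Step 10: signal(T6) -> count=0 queue=[T2,T1,T4,T7,T5] holders={T3}
Step 11: wait(T6) -> count=0 queue=[T2,T1,T4,T7,T5,T6] holders={T3}
Step 12: signal(T3) -> count=0 queue=[T1,T4,T7,T5,T6] holders={T2}
Step 13: wait(T3) -> count=0 queue=[T1,T4,T7,T5,T6,T3] holders={T2}
Step 14: signal(T2) -> count=0 queue=[T4,T7,T5,T6,T3] holders={T1}
Step 15: wait(T2) -> count=0 queue=[T4,T7,T5,T6,T3,T2] holders={T1}
Final holders: T1

Answer: T1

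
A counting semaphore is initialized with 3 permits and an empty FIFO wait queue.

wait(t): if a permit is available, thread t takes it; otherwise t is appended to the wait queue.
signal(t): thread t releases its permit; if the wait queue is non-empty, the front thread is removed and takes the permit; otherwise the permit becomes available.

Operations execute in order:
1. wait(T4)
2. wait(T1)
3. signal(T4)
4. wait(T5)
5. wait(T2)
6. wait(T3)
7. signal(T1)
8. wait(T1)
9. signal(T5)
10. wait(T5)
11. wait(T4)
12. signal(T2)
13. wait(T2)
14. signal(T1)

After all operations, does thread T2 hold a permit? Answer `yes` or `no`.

Step 1: wait(T4) -> count=2 queue=[] holders={T4}
Step 2: wait(T1) -> count=1 queue=[] holders={T1,T4}
Step 3: signal(T4) -> count=2 queue=[] holders={T1}
Step 4: wait(T5) -> count=1 queue=[] holders={T1,T5}
Step 5: wait(T2) -> count=0 queue=[] holders={T1,T2,T5}
Step 6: wait(T3) -> count=0 queue=[T3] holders={T1,T2,T5}
Step 7: signal(T1) -> count=0 queue=[] holders={T2,T3,T5}
Step 8: wait(T1) -> count=0 queue=[T1] holders={T2,T3,T5}
Step 9: signal(T5) -> count=0 queue=[] holders={T1,T2,T3}
Step 10: wait(T5) -> count=0 queue=[T5] holders={T1,T2,T3}
Step 11: wait(T4) -> count=0 queue=[T5,T4] holders={T1,T2,T3}
Step 12: signal(T2) -> count=0 queue=[T4] holders={T1,T3,T5}
Step 13: wait(T2) -> count=0 queue=[T4,T2] holders={T1,T3,T5}
Step 14: signal(T1) -> count=0 queue=[T2] holders={T3,T4,T5}
Final holders: {T3,T4,T5} -> T2 not in holders

Answer: no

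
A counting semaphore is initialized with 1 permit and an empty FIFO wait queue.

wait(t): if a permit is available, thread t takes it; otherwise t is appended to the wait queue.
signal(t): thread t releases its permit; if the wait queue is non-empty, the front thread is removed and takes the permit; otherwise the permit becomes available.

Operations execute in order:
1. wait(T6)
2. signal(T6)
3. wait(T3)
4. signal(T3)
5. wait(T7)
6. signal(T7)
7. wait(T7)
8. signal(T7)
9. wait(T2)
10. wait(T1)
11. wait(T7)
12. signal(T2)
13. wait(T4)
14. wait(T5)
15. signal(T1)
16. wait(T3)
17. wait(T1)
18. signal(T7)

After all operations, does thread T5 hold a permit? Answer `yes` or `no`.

Answer: no

Derivation:
Step 1: wait(T6) -> count=0 queue=[] holders={T6}
Step 2: signal(T6) -> count=1 queue=[] holders={none}
Step 3: wait(T3) -> count=0 queue=[] holders={T3}
Step 4: signal(T3) -> count=1 queue=[] holders={none}
Step 5: wait(T7) -> count=0 queue=[] holders={T7}
Step 6: signal(T7) -> count=1 queue=[] holders={none}
Step 7: wait(T7) -> count=0 queue=[] holders={T7}
Step 8: signal(T7) -> count=1 queue=[] holders={none}
Step 9: wait(T2) -> count=0 queue=[] holders={T2}
Step 10: wait(T1) -> count=0 queue=[T1] holders={T2}
Step 11: wait(T7) -> count=0 queue=[T1,T7] holders={T2}
Step 12: signal(T2) -> count=0 queue=[T7] holders={T1}
Step 13: wait(T4) -> count=0 queue=[T7,T4] holders={T1}
Step 14: wait(T5) -> count=0 queue=[T7,T4,T5] holders={T1}
Step 15: signal(T1) -> count=0 queue=[T4,T5] holders={T7}
Step 16: wait(T3) -> count=0 queue=[T4,T5,T3] holders={T7}
Step 17: wait(T1) -> count=0 queue=[T4,T5,T3,T1] holders={T7}
Step 18: signal(T7) -> count=0 queue=[T5,T3,T1] holders={T4}
Final holders: {T4} -> T5 not in holders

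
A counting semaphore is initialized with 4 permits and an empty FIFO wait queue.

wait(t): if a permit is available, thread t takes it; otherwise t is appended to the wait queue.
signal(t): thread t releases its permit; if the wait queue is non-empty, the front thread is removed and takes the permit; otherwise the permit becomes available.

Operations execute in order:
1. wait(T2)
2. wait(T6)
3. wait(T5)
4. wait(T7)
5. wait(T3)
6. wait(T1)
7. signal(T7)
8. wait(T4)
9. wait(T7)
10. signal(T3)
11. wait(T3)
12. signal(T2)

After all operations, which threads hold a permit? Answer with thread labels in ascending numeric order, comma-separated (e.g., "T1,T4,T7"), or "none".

Step 1: wait(T2) -> count=3 queue=[] holders={T2}
Step 2: wait(T6) -> count=2 queue=[] holders={T2,T6}
Step 3: wait(T5) -> count=1 queue=[] holders={T2,T5,T6}
Step 4: wait(T7) -> count=0 queue=[] holders={T2,T5,T6,T7}
Step 5: wait(T3) -> count=0 queue=[T3] holders={T2,T5,T6,T7}
Step 6: wait(T1) -> count=0 queue=[T3,T1] holders={T2,T5,T6,T7}
Step 7: signal(T7) -> count=0 queue=[T1] holders={T2,T3,T5,T6}
Step 8: wait(T4) -> count=0 queue=[T1,T4] holders={T2,T3,T5,T6}
Step 9: wait(T7) -> count=0 queue=[T1,T4,T7] holders={T2,T3,T5,T6}
Step 10: signal(T3) -> count=0 queue=[T4,T7] holders={T1,T2,T5,T6}
Step 11: wait(T3) -> count=0 queue=[T4,T7,T3] holders={T1,T2,T5,T6}
Step 12: signal(T2) -> count=0 queue=[T7,T3] holders={T1,T4,T5,T6}
Final holders: T1,T4,T5,T6

Answer: T1,T4,T5,T6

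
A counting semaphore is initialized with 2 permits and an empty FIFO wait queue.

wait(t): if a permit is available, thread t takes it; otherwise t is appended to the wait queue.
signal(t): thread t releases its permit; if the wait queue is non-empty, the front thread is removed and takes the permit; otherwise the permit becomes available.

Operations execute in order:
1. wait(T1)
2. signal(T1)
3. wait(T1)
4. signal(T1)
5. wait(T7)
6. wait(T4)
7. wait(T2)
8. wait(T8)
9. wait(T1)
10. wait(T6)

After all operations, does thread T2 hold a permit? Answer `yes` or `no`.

Answer: no

Derivation:
Step 1: wait(T1) -> count=1 queue=[] holders={T1}
Step 2: signal(T1) -> count=2 queue=[] holders={none}
Step 3: wait(T1) -> count=1 queue=[] holders={T1}
Step 4: signal(T1) -> count=2 queue=[] holders={none}
Step 5: wait(T7) -> count=1 queue=[] holders={T7}
Step 6: wait(T4) -> count=0 queue=[] holders={T4,T7}
Step 7: wait(T2) -> count=0 queue=[T2] holders={T4,T7}
Step 8: wait(T8) -> count=0 queue=[T2,T8] holders={T4,T7}
Step 9: wait(T1) -> count=0 queue=[T2,T8,T1] holders={T4,T7}
Step 10: wait(T6) -> count=0 queue=[T2,T8,T1,T6] holders={T4,T7}
Final holders: {T4,T7} -> T2 not in holders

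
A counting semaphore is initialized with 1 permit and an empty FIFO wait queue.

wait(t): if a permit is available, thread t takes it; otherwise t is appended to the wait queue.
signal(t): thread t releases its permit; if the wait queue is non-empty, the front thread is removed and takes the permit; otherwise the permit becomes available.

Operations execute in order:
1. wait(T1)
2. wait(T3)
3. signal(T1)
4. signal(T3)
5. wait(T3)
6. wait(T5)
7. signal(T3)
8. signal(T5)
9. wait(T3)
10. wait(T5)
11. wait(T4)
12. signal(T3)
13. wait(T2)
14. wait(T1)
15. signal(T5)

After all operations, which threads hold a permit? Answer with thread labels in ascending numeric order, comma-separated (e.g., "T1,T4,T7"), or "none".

Answer: T4

Derivation:
Step 1: wait(T1) -> count=0 queue=[] holders={T1}
Step 2: wait(T3) -> count=0 queue=[T3] holders={T1}
Step 3: signal(T1) -> count=0 queue=[] holders={T3}
Step 4: signal(T3) -> count=1 queue=[] holders={none}
Step 5: wait(T3) -> count=0 queue=[] holders={T3}
Step 6: wait(T5) -> count=0 queue=[T5] holders={T3}
Step 7: signal(T3) -> count=0 queue=[] holders={T5}
Step 8: signal(T5) -> count=1 queue=[] holders={none}
Step 9: wait(T3) -> count=0 queue=[] holders={T3}
Step 10: wait(T5) -> count=0 queue=[T5] holders={T3}
Step 11: wait(T4) -> count=0 queue=[T5,T4] holders={T3}
Step 12: signal(T3) -> count=0 queue=[T4] holders={T5}
Step 13: wait(T2) -> count=0 queue=[T4,T2] holders={T5}
Step 14: wait(T1) -> count=0 queue=[T4,T2,T1] holders={T5}
Step 15: signal(T5) -> count=0 queue=[T2,T1] holders={T4}
Final holders: T4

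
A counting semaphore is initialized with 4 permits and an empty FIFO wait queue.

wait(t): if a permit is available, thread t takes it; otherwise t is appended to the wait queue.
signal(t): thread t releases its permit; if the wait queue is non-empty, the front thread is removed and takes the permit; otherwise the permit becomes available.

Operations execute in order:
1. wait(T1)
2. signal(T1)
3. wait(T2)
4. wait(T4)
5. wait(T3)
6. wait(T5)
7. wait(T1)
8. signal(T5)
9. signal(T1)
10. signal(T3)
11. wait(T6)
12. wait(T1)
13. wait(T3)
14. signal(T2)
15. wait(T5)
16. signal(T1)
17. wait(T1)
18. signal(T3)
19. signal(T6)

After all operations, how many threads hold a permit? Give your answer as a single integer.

Step 1: wait(T1) -> count=3 queue=[] holders={T1}
Step 2: signal(T1) -> count=4 queue=[] holders={none}
Step 3: wait(T2) -> count=3 queue=[] holders={T2}
Step 4: wait(T4) -> count=2 queue=[] holders={T2,T4}
Step 5: wait(T3) -> count=1 queue=[] holders={T2,T3,T4}
Step 6: wait(T5) -> count=0 queue=[] holders={T2,T3,T4,T5}
Step 7: wait(T1) -> count=0 queue=[T1] holders={T2,T3,T4,T5}
Step 8: signal(T5) -> count=0 queue=[] holders={T1,T2,T3,T4}
Step 9: signal(T1) -> count=1 queue=[] holders={T2,T3,T4}
Step 10: signal(T3) -> count=2 queue=[] holders={T2,T4}
Step 11: wait(T6) -> count=1 queue=[] holders={T2,T4,T6}
Step 12: wait(T1) -> count=0 queue=[] holders={T1,T2,T4,T6}
Step 13: wait(T3) -> count=0 queue=[T3] holders={T1,T2,T4,T6}
Step 14: signal(T2) -> count=0 queue=[] holders={T1,T3,T4,T6}
Step 15: wait(T5) -> count=0 queue=[T5] holders={T1,T3,T4,T6}
Step 16: signal(T1) -> count=0 queue=[] holders={T3,T4,T5,T6}
Step 17: wait(T1) -> count=0 queue=[T1] holders={T3,T4,T5,T6}
Step 18: signal(T3) -> count=0 queue=[] holders={T1,T4,T5,T6}
Step 19: signal(T6) -> count=1 queue=[] holders={T1,T4,T5}
Final holders: {T1,T4,T5} -> 3 thread(s)

Answer: 3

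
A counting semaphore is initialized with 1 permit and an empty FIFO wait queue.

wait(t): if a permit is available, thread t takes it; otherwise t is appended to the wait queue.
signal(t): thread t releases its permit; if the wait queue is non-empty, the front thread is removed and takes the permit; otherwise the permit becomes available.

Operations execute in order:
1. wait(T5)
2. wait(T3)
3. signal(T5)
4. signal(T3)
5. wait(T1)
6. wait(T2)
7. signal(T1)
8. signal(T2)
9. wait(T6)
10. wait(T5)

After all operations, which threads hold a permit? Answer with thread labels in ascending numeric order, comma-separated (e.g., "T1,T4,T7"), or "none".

Step 1: wait(T5) -> count=0 queue=[] holders={T5}
Step 2: wait(T3) -> count=0 queue=[T3] holders={T5}
Step 3: signal(T5) -> count=0 queue=[] holders={T3}
Step 4: signal(T3) -> count=1 queue=[] holders={none}
Step 5: wait(T1) -> count=0 queue=[] holders={T1}
Step 6: wait(T2) -> count=0 queue=[T2] holders={T1}
Step 7: signal(T1) -> count=0 queue=[] holders={T2}
Step 8: signal(T2) -> count=1 queue=[] holders={none}
Step 9: wait(T6) -> count=0 queue=[] holders={T6}
Step 10: wait(T5) -> count=0 queue=[T5] holders={T6}
Final holders: T6

Answer: T6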